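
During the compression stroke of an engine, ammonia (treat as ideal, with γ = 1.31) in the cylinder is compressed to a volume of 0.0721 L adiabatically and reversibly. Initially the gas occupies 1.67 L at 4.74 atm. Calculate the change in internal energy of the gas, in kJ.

ΔU ≈ 4.27 kJ

P₂ = P₁(V₁/V₂)^γ = 4.74×(1.67/0.0721)^(1.31) = 290.8 atm.
For a reversible adiabat, W_by_gas = (P₁V₁ − P₂V₂)/(γ−1).
W_by = (480300×0.00167 − 2.947×10^7×7.21×10^-5) / (0.31) = -4266 J.
Q = 0 ⇒ ΔU = −W_by = 4266 J.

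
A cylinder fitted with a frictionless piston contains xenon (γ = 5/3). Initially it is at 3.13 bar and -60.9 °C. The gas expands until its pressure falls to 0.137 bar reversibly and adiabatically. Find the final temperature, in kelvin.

Along an adiabat T P^((1−γ)/γ) is constant, so T₂ = T₁ (P₂/P₁)^((γ−1)/γ).
T₁ = -60.9 °C = 212.2 K.
T₂ = 212.2 × (0.137/3.13)^(2/5) = 60.72 K.

T₂ ≈ 60.7 K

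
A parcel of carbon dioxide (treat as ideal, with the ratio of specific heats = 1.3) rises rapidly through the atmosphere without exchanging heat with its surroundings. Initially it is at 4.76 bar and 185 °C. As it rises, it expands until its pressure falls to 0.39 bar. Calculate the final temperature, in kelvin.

T₂ ≈ 257 K

Adiabatic: T₂/T₁ = (P₂/P₁)^((γ−1)/γ).
T₁ = 185 °C = 458.1 K.
T₂ = 458.1 × (0.39/4.76)^(0.231) = 257.2 K.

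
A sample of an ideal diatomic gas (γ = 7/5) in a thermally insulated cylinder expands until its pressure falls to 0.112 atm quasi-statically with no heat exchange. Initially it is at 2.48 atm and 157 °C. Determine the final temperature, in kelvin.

Adiabatic: T₂/T₁ = (P₂/P₁)^((γ−1)/γ).
T₁ = 157 °C = 430.1 K.
T₂ = 430.1 × (0.112/2.48)^(2/7) = 177.5 K.

T₂ ≈ 178 K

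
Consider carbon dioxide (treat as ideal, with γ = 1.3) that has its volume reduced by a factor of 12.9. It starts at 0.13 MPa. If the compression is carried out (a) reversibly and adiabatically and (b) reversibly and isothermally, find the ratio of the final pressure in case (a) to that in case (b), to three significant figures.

P_adiabatic / P_isothermal ≈ 2.15

Isothermal: P_b = P₁(V₁/V₂) = 0.13×12.9.
Adiabatic: P_a = P₁(V₁/V₂)^γ = 0.13×12.9^(1.3).
P_a/P_b = (V₁/V₂)^(γ−1) = 12.9^(0.3) = 2.154.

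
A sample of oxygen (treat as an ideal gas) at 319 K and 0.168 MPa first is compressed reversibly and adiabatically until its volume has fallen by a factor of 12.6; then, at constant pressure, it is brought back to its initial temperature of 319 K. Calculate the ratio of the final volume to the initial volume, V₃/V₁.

V₃/V₁ ≈ 0.0288

For a diatomic ideal gas γ = 7/5.
Adiabatic step: V₂/V₁ = 0.07937; T₂ = T₁·12.6^(2/5) = 878.9 K.
Isobaric step: V₃/V₂ = T₃/T₂ = 319/878.9.
V₃/V₁ = (V₂/V₁)(V₃/V₂) = 0.07937 × (319/878.9) = 0.02881.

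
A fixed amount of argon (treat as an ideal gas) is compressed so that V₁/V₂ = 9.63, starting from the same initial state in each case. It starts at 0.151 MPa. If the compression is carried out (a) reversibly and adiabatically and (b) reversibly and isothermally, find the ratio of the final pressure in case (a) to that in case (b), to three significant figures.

For a monatomic ideal gas γ = 5/3.
Isothermal: P_b = P₁(V₁/V₂) = 0.151×9.63.
Adiabatic: P_a = P₁(V₁/V₂)^γ = 0.151×9.63^(5/3).
P_a/P_b = (V₁/V₂)^(γ−1) = 9.63^(2/3) = 4.526.

P_adiabatic / P_isothermal ≈ 4.53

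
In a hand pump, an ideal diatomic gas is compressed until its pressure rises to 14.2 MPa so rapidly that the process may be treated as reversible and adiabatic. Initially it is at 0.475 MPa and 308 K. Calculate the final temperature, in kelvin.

T₂ ≈ 813 K

Adiabatic: T₂/T₁ = (P₂/P₁)^((γ−1)/γ).
For a diatomic ideal gas γ = 7/5, so (γ−1)/γ = 2/7.
T₂ = 308 × (14.2/0.475)^(2/7) = 813.1 K.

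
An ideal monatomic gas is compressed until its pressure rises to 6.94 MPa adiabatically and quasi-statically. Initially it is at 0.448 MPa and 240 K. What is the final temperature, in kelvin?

T₂ ≈ 718 K

Along an adiabat T P^((1−γ)/γ) is constant, so T₂ = T₁ (P₂/P₁)^((γ−1)/γ).
For a monatomic ideal gas γ = 5/3, so (γ−1)/γ = 2/5.
T₂ = 240 × (6.94/0.448)^(2/5) = 718.2 K.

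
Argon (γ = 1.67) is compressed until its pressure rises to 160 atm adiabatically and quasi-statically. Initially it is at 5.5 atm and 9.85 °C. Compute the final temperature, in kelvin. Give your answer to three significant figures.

T₂ ≈ 1090 K

Along an adiabat T P^((1−γ)/γ) is constant, so T₂ = T₁ (P₂/P₁)^((γ−1)/γ).
T₁ = 9.85 °C = 283 K.
T₂ = 283 × (160/5.5)^(0.401) = 1094 K.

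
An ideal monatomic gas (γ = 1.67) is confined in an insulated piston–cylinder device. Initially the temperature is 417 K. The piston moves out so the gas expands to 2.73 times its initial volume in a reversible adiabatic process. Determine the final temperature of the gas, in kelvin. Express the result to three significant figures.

T₂ ≈ 213 K

For a reversible adiabat TV^(γ−1) is constant, so T₂ = T₁ (V₁/V₂)^(γ−1).
T₂ = 417 × (1/2.73)^(0.67) = 212.8 K.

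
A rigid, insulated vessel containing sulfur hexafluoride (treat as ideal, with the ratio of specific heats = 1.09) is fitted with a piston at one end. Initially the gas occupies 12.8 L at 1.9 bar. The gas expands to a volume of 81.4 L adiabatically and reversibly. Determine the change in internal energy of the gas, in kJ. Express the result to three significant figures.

ΔU ≈ -4.14 kJ

P₂ = P₁(V₁/V₂)^γ = 1.9×(12.8/81.4)^(1.09) = 0.2529 bar.
For a reversible adiabat, W_by_gas = (P₁V₁ − P₂V₂)/(γ−1).
W_by = (190000×0.0128 − 25290×0.0814) / (0.09) = 4144 J.
Q = 0 ⇒ ΔU = −W_by = -4144 J.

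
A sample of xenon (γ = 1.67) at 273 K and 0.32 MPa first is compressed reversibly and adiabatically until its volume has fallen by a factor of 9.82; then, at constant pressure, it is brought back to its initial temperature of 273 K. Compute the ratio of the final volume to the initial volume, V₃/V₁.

V₃/V₁ ≈ 0.0220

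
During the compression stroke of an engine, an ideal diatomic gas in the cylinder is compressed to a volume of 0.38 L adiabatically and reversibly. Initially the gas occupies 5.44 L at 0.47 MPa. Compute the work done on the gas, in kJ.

W ≈ 12.1 kJ

γ = 7/5 for a diatomic ideal gas.
P₂ = P₁(V₁/V₂)^γ = 0.47×(5.44/0.38)^(7/5) = 19.51 MPa.
For a reversible adiabat, W_by_gas = (P₁V₁ − P₂V₂)/(γ−1).
W_by = (470000×0.00544 − 1.951×10^7×0.00038) / (2/5) = -12140 J.
W_on_gas = −W_by = 12140 J.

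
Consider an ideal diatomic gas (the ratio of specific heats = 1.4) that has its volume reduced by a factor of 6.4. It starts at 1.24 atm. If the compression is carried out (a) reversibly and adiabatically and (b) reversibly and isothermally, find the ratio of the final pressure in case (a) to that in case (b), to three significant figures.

P_adiabatic / P_isothermal ≈ 2.10

Isothermal: P_b = P₁(V₁/V₂) = 1.24×6.4.
Adiabatic: P_a = P₁(V₁/V₂)^γ = 1.24×6.4^(1.4).
P_a/P_b = (V₁/V₂)^(γ−1) = 6.4^(0.4) = 2.101.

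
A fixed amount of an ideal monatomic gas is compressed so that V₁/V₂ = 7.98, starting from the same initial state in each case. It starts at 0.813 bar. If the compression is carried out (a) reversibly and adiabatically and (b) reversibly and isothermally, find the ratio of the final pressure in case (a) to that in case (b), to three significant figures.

For a monatomic ideal gas γ = 5/3.
Isothermal: P_b = P₁(V₁/V₂) = 0.813×7.98.
Adiabatic: P_a = P₁(V₁/V₂)^γ = 0.813×7.98^(5/3).
P_a/P_b = (V₁/V₂)^(γ−1) = 7.98^(2/3) = 3.993.

P_adiabatic / P_isothermal ≈ 3.99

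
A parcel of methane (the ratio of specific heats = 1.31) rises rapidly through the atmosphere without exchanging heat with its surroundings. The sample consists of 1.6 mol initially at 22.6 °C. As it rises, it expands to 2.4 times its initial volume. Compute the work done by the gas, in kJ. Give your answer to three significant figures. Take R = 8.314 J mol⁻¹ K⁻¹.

W ≈ 3.02 kJ

Adiabatic: T₁V₁^(γ−1) = T₂V₂^(γ−1) ⇒ T₂ = T₁ (V₁/V₂)^(γ−1).
T₁ = 22.6 °C = 295.8 K.
T₂ = 295.8 × (1/2.4)^(0.31) = 225.5 K.
Q = 0, so ΔU = W_on_gas = nCᵥΔT with Cᵥ = R/(γ−1) = 26.82 J/(mol·K).
ΔU = 1.6 × 26.82 × (225.5 − 295.8) = -3016 J.
Work done by the gas = −ΔU = 3016 J.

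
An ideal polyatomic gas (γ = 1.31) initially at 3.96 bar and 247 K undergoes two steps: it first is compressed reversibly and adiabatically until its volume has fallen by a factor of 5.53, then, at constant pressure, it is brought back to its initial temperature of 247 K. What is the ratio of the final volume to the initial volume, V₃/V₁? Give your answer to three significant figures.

V₃/V₁ ≈ 0.106

Adiabatic step: V₂/V₁ = 0.1808; T₂ = T₁·5.53^(0.31) = 419.7 K.
Isobaric step: V₃/V₂ = T₃/T₂ = 247/419.7.
V₃/V₁ = (V₂/V₁)(V₃/V₂) = 0.1808 × (247/419.7) = 0.1064.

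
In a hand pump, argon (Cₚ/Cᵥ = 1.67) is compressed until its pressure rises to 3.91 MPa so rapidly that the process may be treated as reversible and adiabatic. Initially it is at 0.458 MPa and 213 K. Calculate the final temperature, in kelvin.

Adiabatic: T₂/T₁ = (P₂/P₁)^((γ−1)/γ).
T₂ = 213 × (3.91/0.458)^(0.401) = 503.5 K.

T₂ ≈ 504 K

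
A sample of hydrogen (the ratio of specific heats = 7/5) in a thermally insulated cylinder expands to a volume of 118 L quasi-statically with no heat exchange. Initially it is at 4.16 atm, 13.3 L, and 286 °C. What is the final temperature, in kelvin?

T₂ ≈ 234 K

Adiabatic: T₁V₁^(γ−1) = T₂V₂^(γ−1) ⇒ T₂ = T₁ (V₁/V₂)^(γ−1).
T₁ = 286 °C = 559.1 K.
T₂ = 559.1 × (13.3/118)^(2/5) = 233.5 K.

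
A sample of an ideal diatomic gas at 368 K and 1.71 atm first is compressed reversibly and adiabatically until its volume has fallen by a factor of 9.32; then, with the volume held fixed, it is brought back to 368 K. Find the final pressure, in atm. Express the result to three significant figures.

For a diatomic ideal gas γ = 7/5.
Adiabatic step (PV^γ = const): P₂ = 1.71×9.32^(7/5) = 38.92 atm; T₂ = 368×9.32^(2/5) = 898.7 K.
Isochoric: P₃ = P₂(T₃/T₂) = 38.92 × (368/898.7) = 15.94 atm.

P₃ ≈ 15.9 atm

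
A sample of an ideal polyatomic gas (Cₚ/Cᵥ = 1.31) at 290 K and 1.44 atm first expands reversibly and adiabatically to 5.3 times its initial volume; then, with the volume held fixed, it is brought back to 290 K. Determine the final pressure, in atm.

P₃ ≈ 0.272 atm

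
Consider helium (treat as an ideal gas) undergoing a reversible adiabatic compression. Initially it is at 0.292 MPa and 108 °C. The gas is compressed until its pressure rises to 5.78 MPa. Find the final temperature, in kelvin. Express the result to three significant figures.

T₂ ≈ 1260 K

Adiabatic: T₂/T₁ = (P₂/P₁)^((γ−1)/γ).
For a monatomic ideal gas γ = 5/3, so (γ−1)/γ = 2/5.
T₁ = 108 °C = 381.1 K.
T₂ = 381.1 × (5.78/0.292)^(2/5) = 1258 K.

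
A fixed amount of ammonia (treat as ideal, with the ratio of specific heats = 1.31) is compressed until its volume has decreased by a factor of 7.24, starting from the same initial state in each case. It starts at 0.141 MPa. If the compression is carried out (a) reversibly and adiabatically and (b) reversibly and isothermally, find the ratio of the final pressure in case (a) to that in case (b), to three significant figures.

P_adiabatic / P_isothermal ≈ 1.85

Isothermal: P_b = P₁(V₁/V₂) = 0.141×7.24.
Adiabatic: P_a = P₁(V₁/V₂)^γ = 0.141×7.24^(1.31).
P_a/P_b = (V₁/V₂)^(γ−1) = 7.24^(0.31) = 1.847.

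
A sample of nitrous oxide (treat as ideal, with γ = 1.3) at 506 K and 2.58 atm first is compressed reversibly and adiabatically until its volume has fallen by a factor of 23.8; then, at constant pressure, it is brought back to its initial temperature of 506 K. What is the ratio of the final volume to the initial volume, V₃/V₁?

Adiabatic step: V₂/V₁ = 0.04202; T₂ = T₁·23.8^(0.3) = 1310 K.
Isobaric step: V₃/V₂ = T₃/T₂ = 506/1310.
V₃/V₁ = (V₂/V₁)(V₃/V₂) = 0.04202 × (506/1310) = 0.01623.

V₃/V₁ ≈ 0.0162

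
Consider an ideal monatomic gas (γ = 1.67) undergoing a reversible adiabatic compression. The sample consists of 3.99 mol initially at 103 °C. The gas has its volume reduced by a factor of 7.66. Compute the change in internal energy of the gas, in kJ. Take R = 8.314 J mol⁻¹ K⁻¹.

Adiabatic: T₁V₁^(γ−1) = T₂V₂^(γ−1) ⇒ T₂ = T₁ (V₁/V₂)^(γ−1).
T₁ = 103 °C = 376.1 K.
T₂ = 376.1 × 7.66^(0.67) = 1472 K.
Q = 0, so ΔU = W_on_gas = nCᵥΔT with Cᵥ = R/(γ−1) = 12.41 J/(mol·K).
ΔU = 3.99 × 12.41 × (1472 − 376.1) = 54240 J.

ΔU ≈ 54.2 kJ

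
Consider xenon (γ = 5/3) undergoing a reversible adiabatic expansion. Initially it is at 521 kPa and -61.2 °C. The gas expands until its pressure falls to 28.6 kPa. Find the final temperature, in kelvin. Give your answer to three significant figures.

Adiabatic: T₂/T₁ = (P₂/P₁)^((γ−1)/γ).
T₁ = -61.2 °C = 211.9 K.
T₂ = 211.9 × (28.6/521)^(2/5) = 66.38 K.

T₂ ≈ 66.4 K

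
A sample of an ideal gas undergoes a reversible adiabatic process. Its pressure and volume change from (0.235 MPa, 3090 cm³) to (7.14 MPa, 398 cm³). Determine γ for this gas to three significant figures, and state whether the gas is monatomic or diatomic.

γ ≈ 1.67; monatomic

PV^γ = const ⇒ γ = ln(P₂/P₁) / ln(V₁/V₂).
γ = ln(7.14/0.235) / ln(3090/398) = 1.666.
γ ≈ 1.67 is close to 5/3, so the gas is monatomic.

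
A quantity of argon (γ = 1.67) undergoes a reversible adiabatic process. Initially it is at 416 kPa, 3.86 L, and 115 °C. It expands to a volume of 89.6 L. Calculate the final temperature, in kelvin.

Adiabatic: T₁V₁^(γ−1) = T₂V₂^(γ−1) ⇒ T₂ = T₁ (V₁/V₂)^(γ−1).
T₁ = 115 °C = 388.1 K.
T₂ = 388.1 × (3.86/89.6)^(0.67) = 47.2 K.

T₂ ≈ 47.2 K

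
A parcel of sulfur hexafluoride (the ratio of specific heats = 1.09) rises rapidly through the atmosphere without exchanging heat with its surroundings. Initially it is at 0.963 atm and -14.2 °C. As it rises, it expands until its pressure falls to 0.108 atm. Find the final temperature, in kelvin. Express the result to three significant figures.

Along an adiabat T P^((1−γ)/γ) is constant, so T₂ = T₁ (P₂/P₁)^((γ−1)/γ).
T₁ = -14.2 °C = 258.9 K.
T₂ = 258.9 × (0.108/0.963)^(0.0826) = 216.2 K.

T₂ ≈ 216 K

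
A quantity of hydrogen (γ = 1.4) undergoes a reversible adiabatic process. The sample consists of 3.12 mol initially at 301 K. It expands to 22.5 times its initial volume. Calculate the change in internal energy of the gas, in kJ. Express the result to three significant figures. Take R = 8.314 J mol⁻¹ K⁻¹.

For a reversible adiabat TV^(γ−1) is constant, so T₂ = T₁ (V₁/V₂)^(γ−1).
T₂ = 301 × (1/22.5)^(0.4) = 86.64 K.
Q = 0, so ΔU = W_on_gas = nCᵥΔT with Cᵥ = R/(γ−1) = 20.79 J/(mol·K).
ΔU = 3.12 × 20.79 × (86.64 − 301) = -13900 J.

ΔU ≈ -13.9 kJ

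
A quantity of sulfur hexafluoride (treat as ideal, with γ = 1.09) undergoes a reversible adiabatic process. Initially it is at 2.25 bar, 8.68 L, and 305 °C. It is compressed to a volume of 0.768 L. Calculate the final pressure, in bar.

P₂ ≈ 31.6 bar

Adiabatic: P₁V₁^γ = P₂V₂^γ ⇒ P₂ = P₁ (V₁/V₂)^γ.
P₂ = 2.25 × (8.68/0.768)^(1.09) = 31.63 bar.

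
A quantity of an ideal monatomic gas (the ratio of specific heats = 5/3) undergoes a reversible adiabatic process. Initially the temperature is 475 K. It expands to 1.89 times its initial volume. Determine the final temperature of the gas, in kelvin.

Adiabatic: T₁V₁^(γ−1) = T₂V₂^(γ−1) ⇒ T₂ = T₁ (V₁/V₂)^(γ−1).
T₂ = 475 × (1/1.89)^(2/3) = 310.7 K.

T₂ ≈ 311 K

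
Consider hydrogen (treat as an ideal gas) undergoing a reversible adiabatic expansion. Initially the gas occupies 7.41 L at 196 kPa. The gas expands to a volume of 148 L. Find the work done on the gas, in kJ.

W ≈ -2.53 kJ

γ = 7/5 for a diatomic ideal gas.
P₂ = P₁(V₁/V₂)^γ = 196×(7.41/148)^(7/5) = 2.962 kPa.
For a reversible adiabat, W_by_gas = (P₁V₁ − P₂V₂)/(γ−1).
W_by = (196000×0.00741 − 2962×0.148) / (2/5) = 2535 J.
W_on_gas = −W_by = -2535 J.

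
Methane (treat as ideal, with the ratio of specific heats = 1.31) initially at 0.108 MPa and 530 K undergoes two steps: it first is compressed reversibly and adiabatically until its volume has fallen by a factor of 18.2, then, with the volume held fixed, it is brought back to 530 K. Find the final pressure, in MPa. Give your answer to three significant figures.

P₃ ≈ 1.97 MPa

Adiabatic step (PV^γ = const): P₂ = 0.108×18.2^(1.31) = 4.832 MPa; T₂ = 530×18.2^(0.31) = 1303 K.
Isochoric: P₃ = P₂(T₃/T₂) = 4.832 × (530/1303) = 1.966 MPa.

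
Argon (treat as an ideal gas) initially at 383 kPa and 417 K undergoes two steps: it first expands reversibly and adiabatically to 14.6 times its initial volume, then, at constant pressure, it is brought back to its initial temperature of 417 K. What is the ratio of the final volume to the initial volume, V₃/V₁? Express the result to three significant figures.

V₃/V₁ ≈ 87.2

For a monatomic ideal gas γ = 5/3.
Adiabatic step: V₂/V₁ = 14.6; T₂ = T₁·(1/14.6)^(2/3) = 69.81 K.
Isobaric step: V₃/V₂ = T₃/T₂ = 417/69.81.
V₃/V₁ = (V₂/V₁)(V₃/V₂) = 14.6 × (417/69.81) = 87.21.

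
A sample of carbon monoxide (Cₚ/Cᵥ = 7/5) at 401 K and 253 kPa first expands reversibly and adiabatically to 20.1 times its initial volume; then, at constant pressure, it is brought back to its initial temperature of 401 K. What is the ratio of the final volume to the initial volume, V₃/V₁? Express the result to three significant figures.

V₃/V₁ ≈ 66.8

Adiabatic step: V₂/V₁ = 20.1; T₂ = T₁·(1/20.1)^(2/5) = 120.7 K.
Isobaric step: V₃/V₂ = T₃/T₂ = 401/120.7.
V₃/V₁ = (V₂/V₁)(V₃/V₂) = 20.1 × (401/120.7) = 66.75.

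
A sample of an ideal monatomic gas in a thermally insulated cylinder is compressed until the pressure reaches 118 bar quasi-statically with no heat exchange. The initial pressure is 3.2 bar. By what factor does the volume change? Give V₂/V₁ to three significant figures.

V₂/V₁ ≈ 0.115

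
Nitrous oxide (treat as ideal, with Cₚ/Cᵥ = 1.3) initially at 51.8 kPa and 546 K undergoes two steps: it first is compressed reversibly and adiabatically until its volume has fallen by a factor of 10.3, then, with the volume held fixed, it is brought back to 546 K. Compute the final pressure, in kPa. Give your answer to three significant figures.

P₃ ≈ 534 kPa

Adiabatic step (PV^γ = const): P₂ = 51.8×10.3^(1.3) = 1074 kPa; T₂ = 546×10.3^(0.3) = 1099 K.
Isochoric: P₃ = P₂(T₃/T₂) = 1074 × (546/1099) = 533.5 kPa.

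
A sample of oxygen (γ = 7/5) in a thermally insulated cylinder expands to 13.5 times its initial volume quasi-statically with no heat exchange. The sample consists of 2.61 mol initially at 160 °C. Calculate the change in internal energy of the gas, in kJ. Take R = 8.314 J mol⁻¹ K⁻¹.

ΔU ≈ -15.2 kJ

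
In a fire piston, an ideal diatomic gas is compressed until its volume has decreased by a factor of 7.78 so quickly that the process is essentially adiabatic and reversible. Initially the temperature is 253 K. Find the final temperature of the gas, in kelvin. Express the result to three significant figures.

For a reversible adiabat TV^(γ−1) is constant, so T₂ = T₁ (V₁/V₂)^(γ−1).
For a diatomic ideal gas γ = 7/5, so γ−1 = 2/5.
T₂ = 253 × 7.78^(2/5) = 574.8 K.

T₂ ≈ 575 K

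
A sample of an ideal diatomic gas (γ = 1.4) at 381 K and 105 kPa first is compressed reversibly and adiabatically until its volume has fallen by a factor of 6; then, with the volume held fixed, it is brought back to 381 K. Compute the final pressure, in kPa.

P₃ ≈ 630 kPa

Adiabatic step (PV^γ = const): P₂ = 105×6^(1.4) = 1290 kPa; T₂ = 381×6^(0.4) = 780.2 K.
Isochoric: P₃ = P₂(T₃/T₂) = 1290 × (381/780.2) = 630 kPa.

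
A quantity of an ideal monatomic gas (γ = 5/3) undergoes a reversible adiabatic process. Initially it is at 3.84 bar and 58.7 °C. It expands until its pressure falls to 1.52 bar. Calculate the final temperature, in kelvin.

T₂ ≈ 229 K

Adiabatic: T₂/T₁ = (P₂/P₁)^((γ−1)/γ).
T₁ = 58.7 °C = 331.8 K.
T₂ = 331.8 × (1.52/3.84)^(2/5) = 229.1 K.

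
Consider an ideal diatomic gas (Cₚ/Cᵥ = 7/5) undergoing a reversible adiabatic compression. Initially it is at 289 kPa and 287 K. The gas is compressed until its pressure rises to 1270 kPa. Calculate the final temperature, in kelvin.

T₂ ≈ 438 K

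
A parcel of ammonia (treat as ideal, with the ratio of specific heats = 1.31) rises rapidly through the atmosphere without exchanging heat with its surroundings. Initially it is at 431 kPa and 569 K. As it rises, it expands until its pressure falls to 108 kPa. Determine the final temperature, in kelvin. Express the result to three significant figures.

Adiabatic: T₂/T₁ = (P₂/P₁)^((γ−1)/γ).
T₂ = 569 × (108/431)^(0.237) = 410.1 K.

T₂ ≈ 410 K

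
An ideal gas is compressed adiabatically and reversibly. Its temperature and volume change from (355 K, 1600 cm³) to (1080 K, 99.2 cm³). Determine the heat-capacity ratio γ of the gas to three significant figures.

TV^(γ−1) = const ⇒ γ − 1 = ln(T₂/T₁) / ln(V₁/V₂).
γ = 1 + ln(1080/355) / ln(1600/99.2) = 1.4.

γ ≈ 1.40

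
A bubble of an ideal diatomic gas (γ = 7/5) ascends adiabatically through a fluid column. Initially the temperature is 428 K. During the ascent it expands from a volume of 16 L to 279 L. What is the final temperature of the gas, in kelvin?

T₂ ≈ 136 K

Adiabatic: T₁V₁^(γ−1) = T₂V₂^(γ−1) ⇒ T₂ = T₁ (V₁/V₂)^(γ−1).
T₂ = 428 × (16/279)^(2/5) = 136.4 K.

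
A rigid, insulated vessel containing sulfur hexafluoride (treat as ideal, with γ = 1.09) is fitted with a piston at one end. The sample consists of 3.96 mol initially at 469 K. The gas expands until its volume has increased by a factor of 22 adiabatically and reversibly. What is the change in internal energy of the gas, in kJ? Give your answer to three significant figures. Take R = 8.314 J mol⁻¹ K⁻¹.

For a reversible adiabat TV^(γ−1) is constant, so T₂ = T₁ (V₁/V₂)^(γ−1).
T₂ = 469 × (1/22)^(0.09) = 355.1 K.
Q = 0, so ΔU = W_on_gas = nCᵥΔT with Cᵥ = R/(γ−1) = 92.38 J/(mol·K).
ΔU = 3.96 × 92.38 × (355.1 − 469) = -41670 J.

ΔU ≈ -41.7 kJ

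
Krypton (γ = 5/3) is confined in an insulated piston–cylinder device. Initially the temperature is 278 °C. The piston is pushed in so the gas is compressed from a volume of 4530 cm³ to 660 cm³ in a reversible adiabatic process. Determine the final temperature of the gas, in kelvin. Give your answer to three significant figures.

T₂ ≈ 1990 K

Adiabatic: T₁V₁^(γ−1) = T₂V₂^(γ−1) ⇒ T₂ = T₁ (V₁/V₂)^(γ−1).
T₁ = 278 °C = 551.1 K.
T₂ = 551.1 × (4530/660)^(2/3) = 1991 K.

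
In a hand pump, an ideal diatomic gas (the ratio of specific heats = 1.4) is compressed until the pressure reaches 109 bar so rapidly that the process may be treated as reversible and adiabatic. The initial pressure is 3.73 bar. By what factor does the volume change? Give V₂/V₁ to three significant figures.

V₂/V₁ ≈ 0.0898

From PV^γ = const, V₂/V₁ = (P₁/P₂)^(1/γ).
V₂/V₁ = (3.73/109)^(0.714) = 0.08976.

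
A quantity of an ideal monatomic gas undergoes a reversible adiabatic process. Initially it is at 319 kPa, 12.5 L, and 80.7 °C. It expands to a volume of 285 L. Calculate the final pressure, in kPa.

Since PV^γ is constant along a reversible adiabat, P₂ = P₁ (V₁/V₂)^γ.
γ = 5/3 for a monatomic ideal gas.
P₂ = 319 × (12.5/285)^(5/3) = 1.74 kPa.

P₂ ≈ 1.74 kPa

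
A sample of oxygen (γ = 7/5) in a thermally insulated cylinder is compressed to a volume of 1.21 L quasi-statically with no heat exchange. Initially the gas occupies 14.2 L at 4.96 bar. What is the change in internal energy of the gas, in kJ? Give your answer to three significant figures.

ΔU ≈ 29.5 kJ

P₂ = P₁(V₁/V₂)^γ = 4.96×(14.2/1.21)^(7/5) = 155.9 bar.
For a reversible adiabat, W_by_gas = (P₁V₁ − P₂V₂)/(γ−1).
W_by = (496000×0.0142 − 1.559×10^7×0.00121) / (2/5) = -29550 J.
Q = 0 ⇒ ΔU = −W_by = 29550 J.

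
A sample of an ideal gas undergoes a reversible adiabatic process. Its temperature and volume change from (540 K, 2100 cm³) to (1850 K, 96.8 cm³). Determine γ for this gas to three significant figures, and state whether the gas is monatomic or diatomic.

γ ≈ 1.40; diatomic

TV^(γ−1) = const ⇒ γ − 1 = ln(T₂/T₁) / ln(V₁/V₂).
γ = 1 + ln(1850/540) / ln(2100/96.8) = 1.4.
γ ≈ 1.40 is close to 7/5, so the gas is diatomic.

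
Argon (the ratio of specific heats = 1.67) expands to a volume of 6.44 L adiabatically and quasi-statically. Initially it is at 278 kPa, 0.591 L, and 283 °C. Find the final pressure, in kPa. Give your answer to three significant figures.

Adiabatic: P₁V₁^γ = P₂V₂^γ ⇒ P₂ = P₁ (V₁/V₂)^γ.
P₂ = 278 × (0.591/6.44)^(1.67) = 5.149 kPa.

P₂ ≈ 5.15 kPa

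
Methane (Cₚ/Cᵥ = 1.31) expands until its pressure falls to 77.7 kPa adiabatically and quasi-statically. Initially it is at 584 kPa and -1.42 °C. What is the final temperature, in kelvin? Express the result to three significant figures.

T₂ ≈ 169 K

Adiabatic: T₂/T₁ = (P₂/P₁)^((γ−1)/γ).
T₁ = -1.42 °C = 271.7 K.
T₂ = 271.7 × (77.7/584)^(0.237) = 168.6 K.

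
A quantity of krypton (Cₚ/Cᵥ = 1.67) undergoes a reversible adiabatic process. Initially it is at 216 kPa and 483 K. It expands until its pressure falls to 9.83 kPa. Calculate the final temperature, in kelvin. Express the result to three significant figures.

T₂ ≈ 140 K

Along an adiabat T P^((1−γ)/γ) is constant, so T₂ = T₁ (P₂/P₁)^((γ−1)/γ).
T₂ = 483 × (9.83/216)^(0.401) = 139.8 K.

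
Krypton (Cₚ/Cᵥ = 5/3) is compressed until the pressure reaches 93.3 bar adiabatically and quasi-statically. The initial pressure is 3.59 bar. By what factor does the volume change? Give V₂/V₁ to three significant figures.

From PV^γ = const, V₂/V₁ = (P₁/P₂)^(1/γ).
V₂/V₁ = (3.59/93.3)^(3/5) = 0.1416.

V₂/V₁ ≈ 0.142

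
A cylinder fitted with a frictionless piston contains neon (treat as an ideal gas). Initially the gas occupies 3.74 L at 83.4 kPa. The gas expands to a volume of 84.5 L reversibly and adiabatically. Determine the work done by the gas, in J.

γ = 5/3 for a monatomic ideal gas.
P₂ = P₁(V₁/V₂)^γ = 83.4×(3.74/84.5)^(5/3) = 0.4619 kPa.
For a reversible adiabat, W_by_gas = (P₁V₁ − P₂V₂)/(γ−1).
W_by = (83400×0.00374 − 461.9×0.0845) / (2/3) = 409.3 J.

W ≈ 409 J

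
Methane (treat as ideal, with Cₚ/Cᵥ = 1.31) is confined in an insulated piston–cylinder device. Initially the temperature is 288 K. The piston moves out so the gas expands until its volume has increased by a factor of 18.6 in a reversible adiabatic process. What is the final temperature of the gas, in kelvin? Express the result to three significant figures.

T₂ ≈ 116 K

For a reversible adiabat TV^(γ−1) is constant, so T₂ = T₁ (V₁/V₂)^(γ−1).
T₂ = 288 × (1/18.6)^(0.31) = 116.4 K.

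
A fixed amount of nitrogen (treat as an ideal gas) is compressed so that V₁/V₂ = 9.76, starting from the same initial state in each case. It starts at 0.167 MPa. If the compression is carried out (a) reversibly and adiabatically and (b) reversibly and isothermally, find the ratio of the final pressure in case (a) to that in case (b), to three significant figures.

For a diatomic ideal gas γ = 7/5.
Isothermal: P_b = P₁(V₁/V₂) = 0.167×9.76.
Adiabatic: P_a = P₁(V₁/V₂)^γ = 0.167×9.76^(7/5).
P_a/P_b = (V₁/V₂)^(γ−1) = 9.76^(2/5) = 2.488.

P_adiabatic / P_isothermal ≈ 2.49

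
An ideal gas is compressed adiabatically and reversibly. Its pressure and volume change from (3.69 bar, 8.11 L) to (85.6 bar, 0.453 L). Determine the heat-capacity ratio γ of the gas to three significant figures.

PV^γ = const ⇒ γ = ln(P₂/P₁) / ln(V₁/V₂).
γ = ln(85.6/3.69) / ln(8.11/0.453) = 1.09.

γ ≈ 1.09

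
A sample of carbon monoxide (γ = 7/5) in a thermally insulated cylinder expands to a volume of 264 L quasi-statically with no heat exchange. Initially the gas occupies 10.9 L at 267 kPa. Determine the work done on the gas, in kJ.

W ≈ -5.24 kJ

P₂ = P₁(V₁/V₂)^γ = 267×(10.9/264)^(7/5) = 3.081 kPa.
For a reversible adiabat, W_by_gas = (P₁V₁ − P₂V₂)/(γ−1).
W_by = (267000×0.0109 − 3081×0.264) / (2/5) = 5242 J.
W_on_gas = −W_by = -5242 J.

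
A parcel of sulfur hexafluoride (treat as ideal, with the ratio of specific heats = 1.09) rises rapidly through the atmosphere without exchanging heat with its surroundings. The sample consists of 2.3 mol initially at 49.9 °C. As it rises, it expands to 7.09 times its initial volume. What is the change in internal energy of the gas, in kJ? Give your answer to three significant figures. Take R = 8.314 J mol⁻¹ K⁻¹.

ΔU ≈ -11.1 kJ

Adiabatic: T₁V₁^(γ−1) = T₂V₂^(γ−1) ⇒ T₂ = T₁ (V₁/V₂)^(γ−1).
T₁ = 49.9 °C = 323 K.
T₂ = 323 × (1/7.09)^(0.09) = 270.8 K.
Q = 0, so ΔU = W_on_gas = nCᵥΔT with Cᵥ = R/(γ−1) = 92.38 J/(mol·K).
ΔU = 2.3 × 92.38 × (270.8 − 323) = -11090 J.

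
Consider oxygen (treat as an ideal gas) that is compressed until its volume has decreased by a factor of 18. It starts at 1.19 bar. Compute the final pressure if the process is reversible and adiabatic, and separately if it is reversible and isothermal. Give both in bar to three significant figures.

adiabatic: 68.1 bar; isothermal: 21.4 bar

For a diatomic ideal gas γ = 7/5.
Isothermal: P₂ = P₁(V₁/V₂) = 1.19×18 = 21.42 bar.
Adiabatic: P₂ = P₁(V₁/V₂)^γ = 1.19×18^(7/5) = 68.07 bar.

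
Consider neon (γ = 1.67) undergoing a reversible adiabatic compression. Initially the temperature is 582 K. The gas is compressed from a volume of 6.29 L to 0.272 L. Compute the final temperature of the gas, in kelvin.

T₂ ≈ 4770 K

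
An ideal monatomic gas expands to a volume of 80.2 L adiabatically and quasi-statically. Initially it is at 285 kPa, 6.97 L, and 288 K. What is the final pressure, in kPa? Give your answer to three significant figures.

Since PV^γ is constant along a reversible adiabat, P₂ = P₁ (V₁/V₂)^γ.
γ = 5/3 for a monatomic ideal gas.
P₂ = 285 × (6.97/80.2)^(5/3) = 4.86 kPa.

P₂ ≈ 4.86 kPa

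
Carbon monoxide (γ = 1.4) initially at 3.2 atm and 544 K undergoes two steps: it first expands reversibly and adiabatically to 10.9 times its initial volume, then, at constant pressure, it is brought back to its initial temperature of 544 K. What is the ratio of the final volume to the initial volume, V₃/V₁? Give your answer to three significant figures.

Adiabatic step: V₂/V₁ = 10.9; T₂ = T₁·(1/10.9)^(0.4) = 209.2 K.
Isobaric step: V₃/V₂ = T₃/T₂ = 544/209.2.
V₃/V₁ = (V₂/V₁)(V₃/V₂) = 10.9 × (544/209.2) = 28.34.

V₃/V₁ ≈ 28.3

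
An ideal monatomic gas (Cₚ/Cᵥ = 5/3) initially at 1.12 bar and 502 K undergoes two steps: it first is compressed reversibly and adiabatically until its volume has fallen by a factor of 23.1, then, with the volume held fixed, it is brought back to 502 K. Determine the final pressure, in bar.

P₃ ≈ 25.9 bar

Adiabatic step (PV^γ = const): P₂ = 1.12×23.1^(5/3) = 209.8 bar; T₂ = 502×23.1^(2/3) = 4072 K.
Isochoric: P₃ = P₂(T₃/T₂) = 209.8 × (502/4072) = 25.87 bar.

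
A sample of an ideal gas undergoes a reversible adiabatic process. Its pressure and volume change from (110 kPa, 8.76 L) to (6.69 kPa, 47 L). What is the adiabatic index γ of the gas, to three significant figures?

γ ≈ 1.67

PV^γ = const ⇒ γ = ln(P₂/P₁) / ln(V₁/V₂).
γ = ln(6.69/110) / ln(8.76/47) = 1.667.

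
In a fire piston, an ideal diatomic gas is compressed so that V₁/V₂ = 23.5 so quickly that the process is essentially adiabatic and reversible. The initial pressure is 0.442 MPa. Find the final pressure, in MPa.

P₂ ≈ 36.7 MPa

Since PV^γ is constant along a reversible adiabat, P₂ = P₁ (V₁/V₂)^γ.
For a diatomic ideal gas γ = 7/5.
P₂ = 0.442 × 23.5^(7/5) = 36.72 MPa.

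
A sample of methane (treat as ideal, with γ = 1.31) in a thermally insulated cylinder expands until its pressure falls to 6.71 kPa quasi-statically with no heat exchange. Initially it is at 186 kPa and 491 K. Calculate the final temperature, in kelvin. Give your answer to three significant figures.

Adiabatic: T₂/T₁ = (P₂/P₁)^((γ−1)/γ).
T₂ = 491 × (6.71/186)^(0.237) = 223.7 K.

T₂ ≈ 224 K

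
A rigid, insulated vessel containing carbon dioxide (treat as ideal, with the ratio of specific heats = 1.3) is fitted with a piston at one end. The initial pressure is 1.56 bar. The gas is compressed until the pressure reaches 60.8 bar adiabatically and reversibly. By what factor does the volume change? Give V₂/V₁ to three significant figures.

V₂/V₁ ≈ 0.0597

From PV^γ = const, V₂/V₁ = (P₁/P₂)^(1/γ).
V₂/V₁ = (1.56/60.8)^(0.769) = 0.05975.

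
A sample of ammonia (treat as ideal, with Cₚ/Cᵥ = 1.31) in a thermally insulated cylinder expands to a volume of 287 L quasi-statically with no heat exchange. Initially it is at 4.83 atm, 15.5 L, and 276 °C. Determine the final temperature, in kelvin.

For a reversible adiabat TV^(γ−1) is constant, so T₂ = T₁ (V₁/V₂)^(γ−1).
T₁ = 276 °C = 549.1 K.
T₂ = 549.1 × (15.5/287)^(0.31) = 222.2 K.

T₂ ≈ 222 K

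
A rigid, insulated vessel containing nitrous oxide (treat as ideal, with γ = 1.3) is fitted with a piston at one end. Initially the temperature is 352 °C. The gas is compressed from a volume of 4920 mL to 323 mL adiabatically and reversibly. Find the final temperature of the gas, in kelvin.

T₂ ≈ 1420 K

Adiabatic: T₁V₁^(γ−1) = T₂V₂^(γ−1) ⇒ T₂ = T₁ (V₁/V₂)^(γ−1).
T₁ = 352 °C = 625.1 K.
T₂ = 625.1 × (4920/323)^(0.3) = 1415 K.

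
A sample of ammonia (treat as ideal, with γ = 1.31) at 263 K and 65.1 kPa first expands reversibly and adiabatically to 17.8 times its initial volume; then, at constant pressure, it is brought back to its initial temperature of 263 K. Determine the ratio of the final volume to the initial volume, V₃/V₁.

Adiabatic step: V₂/V₁ = 17.8; T₂ = T₁·(1/17.8)^(0.31) = 107.7 K.
Isobaric step: V₃/V₂ = T₃/T₂ = 263/107.7.
V₃/V₁ = (V₂/V₁)(V₃/V₂) = 17.8 × (263/107.7) = 43.46.

V₃/V₁ ≈ 43.5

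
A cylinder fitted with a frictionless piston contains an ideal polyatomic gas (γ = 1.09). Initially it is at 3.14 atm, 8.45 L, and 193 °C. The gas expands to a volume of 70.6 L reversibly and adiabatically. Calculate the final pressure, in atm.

Adiabatic: P₁V₁^γ = P₂V₂^γ ⇒ P₂ = P₁ (V₁/V₂)^γ.
P₂ = 3.14 × (8.45/70.6)^(1.09) = 0.3105 atm.

P₂ ≈ 0.310 atm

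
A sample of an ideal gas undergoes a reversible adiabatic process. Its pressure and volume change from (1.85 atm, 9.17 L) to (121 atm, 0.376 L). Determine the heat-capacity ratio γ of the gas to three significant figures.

PV^γ = const ⇒ γ = ln(P₂/P₁) / ln(V₁/V₂).
γ = ln(121/1.85) / ln(9.17/0.376) = 1.309.

γ ≈ 1.31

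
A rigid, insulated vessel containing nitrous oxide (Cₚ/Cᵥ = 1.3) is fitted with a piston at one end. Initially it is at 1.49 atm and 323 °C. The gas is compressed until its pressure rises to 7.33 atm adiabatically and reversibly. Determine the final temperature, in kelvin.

T₂ ≈ 861 K

Adiabatic: T₂/T₁ = (P₂/P₁)^((γ−1)/γ).
T₁ = 323 °C = 596.1 K.
T₂ = 596.1 × (7.33/1.49)^(0.231) = 861.1 K.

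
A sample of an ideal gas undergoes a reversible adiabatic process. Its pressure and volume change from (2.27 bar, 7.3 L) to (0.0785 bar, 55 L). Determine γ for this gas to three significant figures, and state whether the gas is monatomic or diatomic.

γ ≈ 1.67; monatomic

PV^γ = const ⇒ γ = ln(P₂/P₁) / ln(V₁/V₂).
γ = ln(0.0785/2.27) / ln(7.3/55) = 1.666.
γ ≈ 1.67 is close to 5/3, so the gas is monatomic.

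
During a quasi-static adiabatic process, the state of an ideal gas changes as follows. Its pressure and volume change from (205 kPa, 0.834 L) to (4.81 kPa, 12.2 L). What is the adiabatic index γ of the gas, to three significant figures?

γ ≈ 1.40

PV^γ = const ⇒ γ = ln(P₂/P₁) / ln(V₁/V₂).
γ = ln(4.81/205) / ln(0.834/12.2) = 1.399.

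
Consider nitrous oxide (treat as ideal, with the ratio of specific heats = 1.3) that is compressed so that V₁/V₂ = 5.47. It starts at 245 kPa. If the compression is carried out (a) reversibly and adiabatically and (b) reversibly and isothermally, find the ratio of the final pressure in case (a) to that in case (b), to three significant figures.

P_adiabatic / P_isothermal ≈ 1.66

Isothermal: P_b = P₁(V₁/V₂) = 245×5.47.
Adiabatic: P_a = P₁(V₁/V₂)^γ = 245×5.47^(1.3).
P_a/P_b = (V₁/V₂)^(γ−1) = 5.47^(0.3) = 1.665.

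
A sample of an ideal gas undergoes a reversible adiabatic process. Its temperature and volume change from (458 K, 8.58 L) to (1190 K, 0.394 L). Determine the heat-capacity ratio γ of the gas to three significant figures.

γ ≈ 1.31

TV^(γ−1) = const ⇒ γ − 1 = ln(T₂/T₁) / ln(V₁/V₂).
γ = 1 + ln(1190/458) / ln(8.58/0.394) = 1.31.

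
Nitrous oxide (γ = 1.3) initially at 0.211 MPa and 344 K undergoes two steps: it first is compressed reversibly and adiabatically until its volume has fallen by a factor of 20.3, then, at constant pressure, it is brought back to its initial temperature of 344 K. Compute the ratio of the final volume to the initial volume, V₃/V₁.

V₃/V₁ ≈ 0.0200

Adiabatic step: V₂/V₁ = 0.04926; T₂ = T₁·20.3^(0.3) = 848.8 K.
Isobaric step: V₃/V₂ = T₃/T₂ = 344/848.8.
V₃/V₁ = (V₂/V₁)(V₃/V₂) = 0.04926 × (344/848.8) = 0.01996.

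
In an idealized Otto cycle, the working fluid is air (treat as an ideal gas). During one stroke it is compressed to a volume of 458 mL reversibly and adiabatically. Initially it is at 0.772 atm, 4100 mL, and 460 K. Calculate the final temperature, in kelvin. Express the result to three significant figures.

T₂ ≈ 1110 K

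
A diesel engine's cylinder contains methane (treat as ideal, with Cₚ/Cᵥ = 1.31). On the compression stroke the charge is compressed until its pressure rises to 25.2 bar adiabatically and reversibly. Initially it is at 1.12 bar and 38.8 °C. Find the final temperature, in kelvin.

Along an adiabat T P^((1−γ)/γ) is constant, so T₂ = T₁ (P₂/P₁)^((γ−1)/γ).
T₁ = 38.8 °C = 311.9 K.
T₂ = 311.9 × (25.2/1.12)^(0.237) = 651.7 K.

T₂ ≈ 652 K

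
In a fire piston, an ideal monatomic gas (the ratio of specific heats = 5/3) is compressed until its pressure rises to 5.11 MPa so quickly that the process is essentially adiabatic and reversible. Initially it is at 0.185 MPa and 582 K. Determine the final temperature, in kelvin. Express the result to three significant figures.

T₂ ≈ 2190 K

Along an adiabat T P^((1−γ)/γ) is constant, so T₂ = T₁ (P₂/P₁)^((γ−1)/γ).
T₂ = 582 × (5.11/0.185)^(2/5) = 2195 K.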